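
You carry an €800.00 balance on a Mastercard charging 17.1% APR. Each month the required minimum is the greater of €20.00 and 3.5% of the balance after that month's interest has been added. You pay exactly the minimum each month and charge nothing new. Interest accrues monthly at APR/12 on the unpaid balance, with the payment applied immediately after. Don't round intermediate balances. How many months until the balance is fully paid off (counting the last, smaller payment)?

Monthly rate r = 17.1%/12 = 1.425% = 0.01425.
While 3.5% of the post-interest balance exceeds €20.00, each month B ← (B·(1+r))·(1 − 0.035), i.e. B shrinks by the factor (1+r)·0.965 = 0.97875.
This holds for months 1–17. Entering month 18 the balance is €555.29; 3.5% of the post-interest balance is now below €20.00, so the flat €20.00 minimum applies from here.
From month 18 a fixed €20.00 at rate r clears €555.29 in 36 more payments. Total: 17 + 36 = 53 months.

53 months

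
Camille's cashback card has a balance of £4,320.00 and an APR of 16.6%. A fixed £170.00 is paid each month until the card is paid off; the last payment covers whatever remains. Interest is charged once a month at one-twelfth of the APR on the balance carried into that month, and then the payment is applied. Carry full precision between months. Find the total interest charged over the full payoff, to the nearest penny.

Monthly rate r = 16.6%/12 = 1.38333% = 0.0138333.
Payoff takes n = ⌈−ln(1 − rB₀/P)/ln(1+r)⌉ = ⌈31.527⌉ = 32 payments; the last is £89.93.
Total paid = 31·£170.00 + £89.93 = £5,359.93.
Total interest = total paid − principal = £5,359.93 − £4,320.00 = £1,039.93.

£1,039.93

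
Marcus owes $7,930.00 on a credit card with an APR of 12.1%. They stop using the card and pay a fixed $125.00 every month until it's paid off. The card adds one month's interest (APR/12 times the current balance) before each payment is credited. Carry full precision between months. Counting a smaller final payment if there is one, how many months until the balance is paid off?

Monthly rate r = 12.1%/12 = 1.00833% = 0.0100833.
Recurrence: B ← B·(1+r) − $125.00.
Month 1: interest $79.96; balance after payment $7,884.96.
Month 2: interest $79.51; balance after payment $7,839.47.
Closed form: n = −ln(1 − rB₀/P)/ln(1+r) = −ln(0.36031)/ln(1.01008) ≈ 101.744, so the balance reaches zero during payment 102.

102 payments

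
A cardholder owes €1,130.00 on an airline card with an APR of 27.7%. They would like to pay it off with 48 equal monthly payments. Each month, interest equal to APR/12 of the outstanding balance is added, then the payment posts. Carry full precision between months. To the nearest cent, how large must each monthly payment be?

Monthly rate r = 27.7%/12 = 2.30833% = 0.0230833.
Level-payment amortization: P = B₀·r / (1 − (1+r)^(−n)) = 1130.00·0.0230833 / (1 − 1.02308^(−48)).
Denominator 1 − (1+r)^(−48) = 0.665595949.
P = 26.0842 / 0.665595949 ≈ 39.19.

€39.19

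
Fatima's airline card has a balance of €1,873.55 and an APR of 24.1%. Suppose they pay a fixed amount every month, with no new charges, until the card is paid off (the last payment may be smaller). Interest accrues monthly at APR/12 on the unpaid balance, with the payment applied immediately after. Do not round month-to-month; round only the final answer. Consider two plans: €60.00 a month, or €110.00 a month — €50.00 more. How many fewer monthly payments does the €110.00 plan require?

Monthly rate r = 24.1%/12 = 2.00833% = 0.0200833.
At €60.00/mo: n = ⌈−ln(1 − rB₀/P)/ln(1+r)⌉ = 50 payments (last €36.84); total interest = total paid − €1,873.55 = €1,103.29.
At €110.00/mo: 22 payments (last €6.02); total interest €442.47.
Payments saved = 50 − 22 = 28.

28 fewer payments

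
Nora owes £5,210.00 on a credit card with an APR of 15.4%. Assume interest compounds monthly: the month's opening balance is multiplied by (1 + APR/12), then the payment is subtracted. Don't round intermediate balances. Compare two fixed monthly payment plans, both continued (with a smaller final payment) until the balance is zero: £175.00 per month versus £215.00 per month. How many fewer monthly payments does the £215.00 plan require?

8 fewer payments

Monthly rate r = 15.4%/12 = 1.28333% = 0.0128333.
At £175.00/mo: n = ⌈−ln(1 − rB₀/P)/ln(1+r)⌉ = 38 payments (last £131.44); total interest = total paid − £5,210.00 = £1,396.44.
At £215.00/mo: 30 payments (last £45.63); total interest £1,070.63.
Payments saved = 38 − 30 = 8.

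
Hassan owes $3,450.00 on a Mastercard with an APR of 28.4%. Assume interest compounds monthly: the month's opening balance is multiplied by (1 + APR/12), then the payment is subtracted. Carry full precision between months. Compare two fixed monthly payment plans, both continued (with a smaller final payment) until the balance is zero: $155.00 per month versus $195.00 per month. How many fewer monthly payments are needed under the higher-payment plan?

8 fewer payments

Monthly rate r = 28.4%/12 = 2.36667% = 0.0236667.
At $155.00/mo: n = ⌈−ln(1 − rB₀/P)/ln(1+r)⌉ = 32 payments (last $152.85); total interest = total paid − $3,450.00 = $1,507.85.
At $195.00/mo: 24 payments (last $38.10); total interest $1,073.10.
Payments saved = 32 − 24 = 8.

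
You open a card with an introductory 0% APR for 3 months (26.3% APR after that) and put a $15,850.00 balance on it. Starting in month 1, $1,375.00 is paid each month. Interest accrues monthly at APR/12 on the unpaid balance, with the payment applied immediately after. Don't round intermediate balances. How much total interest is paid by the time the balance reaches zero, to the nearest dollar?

$1,400

Promo months 1–3 at r₀ = 0%/12 = 0; months 4+ at r₁ = 26.3%/12 = 0.0219167.
After month 3 (no interest yet): B = $15,850.00 − 3·$1,375.00 = $11,725.00.
Then at r₁ with $1,375.00/mo: n₂ = −ln(1 − r₁·B/P)/ln(1+r₁) ≈ 9.54 → 10 more payments.
Total paid = 12·$1,375.00 + $750.09 = $17,250.09; interest = $17,250.09 − $15,850.00 = $1,400.09.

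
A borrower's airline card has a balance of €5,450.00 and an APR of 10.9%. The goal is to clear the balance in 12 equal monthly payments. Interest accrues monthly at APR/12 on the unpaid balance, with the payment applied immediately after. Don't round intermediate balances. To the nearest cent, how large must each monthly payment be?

€481.43

Monthly rate r = 10.9%/12 = 0.908333% = 0.00908333.
Level-payment amortization: P = B₀·r / (1 − (1+r)^(−n)) = 5450.00·0.00908333 / (1 − 1.00908^(−12)).
Denominator 1 − (1+r)^(−12) = 0.102828225.
P = 49.5042 / 0.102828225 ≈ 481.43.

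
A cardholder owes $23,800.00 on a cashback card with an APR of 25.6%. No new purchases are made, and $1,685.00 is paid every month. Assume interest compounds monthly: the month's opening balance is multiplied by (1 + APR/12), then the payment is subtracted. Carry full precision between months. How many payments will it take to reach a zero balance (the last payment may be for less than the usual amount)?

Monthly rate r = 25.6%/12 = 2.13333% = 0.0213333.
Recurrence: B ← B·(1+r) − $1,685.00.
Month 1: interest $507.73; balance after payment $22,622.73.
Month 2: interest $482.62; balance after payment $21,420.35.
Closed form: n = −ln(1 − rB₀/P)/ln(1+r) = −ln(0.69867)/ln(1.02133) ≈ 16.987, so the balance reaches zero during payment 17.

17 months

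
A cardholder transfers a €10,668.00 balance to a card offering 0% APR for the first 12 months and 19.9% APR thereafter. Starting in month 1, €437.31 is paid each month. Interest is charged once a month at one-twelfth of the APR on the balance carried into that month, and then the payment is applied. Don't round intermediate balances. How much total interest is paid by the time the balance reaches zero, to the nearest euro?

€698

Promo months 1–12 at r₀ = 0%/12 = 0; months 13+ at r₁ = 19.9%/12 = 0.0165833.
After month 12 (no interest yet): B = €10,668.00 − 12·€437.31 = €5,420.28.
Then at r₁ with €437.31/mo: n₂ = −ln(1 − r₁·B/P)/ln(1+r₁) ≈ 13.99 → 14 more payments.
Total paid = 25·€437.31 + €432.95 = €11,365.70; interest = €11,365.70 − €10,668.00 = €697.70.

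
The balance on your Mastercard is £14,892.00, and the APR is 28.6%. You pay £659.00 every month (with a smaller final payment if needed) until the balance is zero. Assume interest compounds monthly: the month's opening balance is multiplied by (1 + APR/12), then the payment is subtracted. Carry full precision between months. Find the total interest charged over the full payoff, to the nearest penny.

Monthly rate r = 28.6%/12 = 2.38333% = 0.0238333.
Payoff takes n = ⌈−ln(1 − rB₀/P)/ln(1+r)⌉ = ⌈32.838⌉ = 33 payments; the last is £553.13.
Total paid = 32·£659.00 + £553.13 = £21,641.13.
Total interest = total paid − principal = £21,641.13 − £14,892.00 = £6,749.13.

£6,749.13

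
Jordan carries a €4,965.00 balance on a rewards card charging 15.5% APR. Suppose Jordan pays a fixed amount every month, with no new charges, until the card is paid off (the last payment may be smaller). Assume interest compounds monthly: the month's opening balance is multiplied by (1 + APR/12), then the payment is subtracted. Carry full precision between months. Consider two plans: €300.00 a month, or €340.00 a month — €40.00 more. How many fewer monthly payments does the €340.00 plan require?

Monthly rate r = 15.5%/12 = 1.29167% = 0.0129167.
At €300.00/mo: n = ⌈−ln(1 − rB₀/P)/ln(1+r)⌉ = 19 payments (last €222.34); total interest = total paid − €4,965.00 = €657.34.
At €340.00/mo: 17 payments (last €97.86); total interest €572.86.
Payments saved = 19 − 17 = 2.

2 fewer payments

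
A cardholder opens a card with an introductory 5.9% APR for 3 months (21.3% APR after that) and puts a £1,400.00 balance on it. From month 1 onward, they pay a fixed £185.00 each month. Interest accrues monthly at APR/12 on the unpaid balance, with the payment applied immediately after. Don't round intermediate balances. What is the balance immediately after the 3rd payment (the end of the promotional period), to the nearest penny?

£863.02

Promo months 1–3 at r₀ = 5.9%/12 = 0.00491667; months 4+ at r₁ = 21.3%/12 = 0.01775.
After month 3: iterate B ← B·(1+r₀) − £185.00 for 3 months → £863.02.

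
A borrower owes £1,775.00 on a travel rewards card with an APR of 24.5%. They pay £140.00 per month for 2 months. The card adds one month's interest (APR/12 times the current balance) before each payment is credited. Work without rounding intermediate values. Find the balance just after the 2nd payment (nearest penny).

£1,565.36

Monthly rate r = 24.5%/12 = 2.04167% = 0.0204167.
Each month: B ← B·(1+r) − £140.00.
Month 1: interest £36.24; balance after payment £1,671.24.
Month 2: interest £34.12; balance after payment £1,565.36.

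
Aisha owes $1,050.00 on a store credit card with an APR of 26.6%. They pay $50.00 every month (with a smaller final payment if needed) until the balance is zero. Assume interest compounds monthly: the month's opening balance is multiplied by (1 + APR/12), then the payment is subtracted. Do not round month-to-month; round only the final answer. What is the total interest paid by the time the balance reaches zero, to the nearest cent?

Monthly rate r = 26.6%/12 = 2.21667% = 0.0221667.
Payoff takes n = ⌈−ln(1 − rB₀/P)/ln(1+r)⌉ = ⌈28.572⌉ = 29 payments; the last is $28.72.
Total paid = 28·$50.00 + $28.72 = $1,428.72.
Total interest = total paid − principal = $1,428.72 − $1,050.00 = $378.72.

$378.72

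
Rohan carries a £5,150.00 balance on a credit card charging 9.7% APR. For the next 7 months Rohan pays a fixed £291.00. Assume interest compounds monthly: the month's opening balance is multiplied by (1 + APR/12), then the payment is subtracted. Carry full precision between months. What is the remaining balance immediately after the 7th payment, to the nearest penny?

Monthly rate r = 9.7%/12 = 0.808333% = 0.00808333.
Each month: B ← B·(1+r) − £291.00.
Month 1: interest £41.63; balance after payment £4,900.63.
Month 2: interest £39.61; balance after payment £4,649.24.
Month 3: interest £37.58; balance after payment £4,395.82.
Month 4: interest £35.53; balance after payment £4,140.36.
Month 5: interest £33.47; balance after payment £3,882.82.
Month 6: interest £31.39; balance after payment £3,623.21.
Month 7: interest £29.29; balance after payment £3,361.50.

£3,361.50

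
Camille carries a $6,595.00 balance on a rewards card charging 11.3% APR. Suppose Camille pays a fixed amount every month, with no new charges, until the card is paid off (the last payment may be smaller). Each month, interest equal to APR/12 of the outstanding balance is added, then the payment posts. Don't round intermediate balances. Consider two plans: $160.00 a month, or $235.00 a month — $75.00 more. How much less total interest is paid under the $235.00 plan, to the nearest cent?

$691.58

Monthly rate r = 11.3%/12 = 0.941667% = 0.00941667.
At $160.00/mo: n = ⌈−ln(1 − rB₀/P)/ln(1+r)⌉ = 53 payments (last $66.44); total interest = total paid − $6,595.00 = $1,791.44.
At $235.00/mo: 33 payments (last $174.86); total interest $1,099.86.
Interest saved = $1,791.44 − $1,099.86 = $691.58.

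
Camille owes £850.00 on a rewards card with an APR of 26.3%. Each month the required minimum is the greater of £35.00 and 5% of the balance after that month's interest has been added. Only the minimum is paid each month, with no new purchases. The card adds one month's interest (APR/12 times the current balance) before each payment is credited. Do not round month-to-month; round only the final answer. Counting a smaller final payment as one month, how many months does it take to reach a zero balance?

Monthly rate r = 26.3%/12 = 2.19167% = 0.0219167.
While 5% of the post-interest balance exceeds £35.00, each month B ← (B·(1+r))·(1 − 0.05), i.e. B shrinks by the factor (1+r)·0.95 = 0.97082.
This holds for months 1–8. Entering month 9 the balance is £670.71; 5% of the post-interest balance is now below £35.00, so the flat £35.00 minimum applies from here.
From month 9 a fixed £35.00 at rate r clears £670.71 in 26 more payments. Total: 8 + 26 = 34 months.

34 months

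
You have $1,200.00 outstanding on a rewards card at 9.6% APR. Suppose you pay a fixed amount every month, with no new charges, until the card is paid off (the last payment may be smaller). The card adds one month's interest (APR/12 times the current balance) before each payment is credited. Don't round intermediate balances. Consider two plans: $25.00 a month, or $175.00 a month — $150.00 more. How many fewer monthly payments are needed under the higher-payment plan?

53 fewer payments

Monthly rate r = 9.6%/12 = 0.8% = 0.008.
At $25.00/mo: n = ⌈−ln(1 − rB₀/P)/ln(1+r)⌉ = 61 payments (last $20.15); total interest = total paid − $1,200.00 = $320.15.
At $175.00/mo: 8 payments (last $14.15); total interest $39.15.
Payments saved = 61 − 8 = 53.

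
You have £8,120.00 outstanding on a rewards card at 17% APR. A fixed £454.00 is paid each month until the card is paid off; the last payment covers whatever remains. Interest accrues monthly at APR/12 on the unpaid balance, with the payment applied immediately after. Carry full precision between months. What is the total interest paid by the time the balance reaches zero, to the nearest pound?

Monthly rate r = 17%/12 = 1.41667% = 0.0141667.
Payoff takes n = ⌈−ln(1 − rB₀/P)/ln(1+r)⌉ = ⌈20.771⌉ = 21 payments; the last is £350.74.
Total paid = 20·£454.00 + £350.74 = £9,430.74.
Total interest = total paid − principal = £9,430.74 − £8,120.00 = £1,310.74.

£1,311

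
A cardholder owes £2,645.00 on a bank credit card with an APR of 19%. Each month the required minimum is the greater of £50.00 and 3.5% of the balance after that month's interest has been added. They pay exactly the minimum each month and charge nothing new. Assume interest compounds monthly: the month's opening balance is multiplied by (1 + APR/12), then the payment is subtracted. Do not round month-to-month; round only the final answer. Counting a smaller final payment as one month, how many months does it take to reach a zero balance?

70 months

Monthly rate r = 19%/12 = 1.58333% = 0.0158333.
While 3.5% of the post-interest balance exceeds £50.00, each month B ← (B·(1+r))·(1 − 0.035), i.e. B shrinks by the factor (1+r)·0.965 = 0.98028.
This holds for months 1–32. Entering month 33 the balance is £1,398.36; 3.5% of the post-interest balance is now below £50.00, so the flat £50.00 minimum applies from here.
From month 33 a fixed £50.00 at rate r clears £1,398.36 in 38 more payments. Total: 32 + 38 = 70 months.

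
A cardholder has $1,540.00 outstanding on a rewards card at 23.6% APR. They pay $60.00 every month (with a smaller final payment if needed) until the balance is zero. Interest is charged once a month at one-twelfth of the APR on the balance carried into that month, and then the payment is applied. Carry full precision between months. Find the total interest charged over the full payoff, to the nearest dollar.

Monthly rate r = 23.6%/12 = 1.96667% = 0.0196667.
Payoff takes n = ⌈−ln(1 − rB₀/P)/ln(1+r)⌉ = ⌈36.083⌉ = 37 payments; the last is $5.04.
Total paid = 36·$60.00 + $5.04 = $2,165.04.
Total interest = total paid − principal = $2,165.04 − $1,540.00 = $625.04.

$625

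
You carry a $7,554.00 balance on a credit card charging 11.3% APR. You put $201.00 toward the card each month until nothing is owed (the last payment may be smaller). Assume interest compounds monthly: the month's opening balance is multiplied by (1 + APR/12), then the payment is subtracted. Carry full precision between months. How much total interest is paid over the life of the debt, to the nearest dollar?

Monthly rate r = 11.3%/12 = 0.941667% = 0.00941667.
Payoff takes n = ⌈−ln(1 − rB₀/P)/ln(1+r)⌉ = ⌈46.604⌉ = 47 payments; the last is $121.56.
Total paid = 46·$201.00 + $121.56 = $9,367.56.
Total interest = total paid − principal = $9,367.56 − $7,554.00 = $1,813.56.

$1,814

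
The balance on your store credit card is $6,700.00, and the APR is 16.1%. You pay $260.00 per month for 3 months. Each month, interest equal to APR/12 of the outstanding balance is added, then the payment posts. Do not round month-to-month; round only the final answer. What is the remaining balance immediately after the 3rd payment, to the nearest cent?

$6,182.80

Monthly rate r = 16.1%/12 = 1.34167% = 0.0134167.
Each month: B ← B·(1+r) − $260.00.
Month 1: interest $89.89; balance after payment $6,529.89.
Month 2: interest $87.61; balance after payment $6,357.50.
Month 3: interest $85.30; balance after payment $6,182.80.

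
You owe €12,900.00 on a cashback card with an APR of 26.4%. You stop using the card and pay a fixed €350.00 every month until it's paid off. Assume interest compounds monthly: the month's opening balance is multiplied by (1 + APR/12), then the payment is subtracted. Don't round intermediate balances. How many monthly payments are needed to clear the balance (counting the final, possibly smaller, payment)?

77 months

Monthly rate r = 26.4%/12 = 2.2% = 0.022.
Recurrence: B ← B·(1+r) − €350.00.
Month 1: interest €283.80; balance after payment €12,833.80.
Month 2: interest €282.34; balance after payment €12,766.14.
Closed form: n = −ln(1 − rB₀/P)/ln(1+r) = −ln(0.18914)/ln(1.022) ≈ 76.523, so the balance reaches zero during payment 77.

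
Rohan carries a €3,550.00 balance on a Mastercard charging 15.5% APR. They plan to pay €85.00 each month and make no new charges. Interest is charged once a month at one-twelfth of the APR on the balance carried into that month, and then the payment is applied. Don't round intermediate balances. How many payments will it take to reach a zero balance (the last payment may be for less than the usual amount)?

61 months

Monthly rate r = 15.5%/12 = 1.29167% = 0.0129167.
Recurrence: B ← B·(1+r) − €85.00.
Month 1: interest €45.85; balance after payment €3,510.85.
Month 2: interest €45.35; balance after payment €3,471.20.
Closed form: n = −ln(1 − rB₀/P)/ln(1+r) = −ln(0.46054)/ln(1.01292) ≈ 60.415, so the balance reaches zero during payment 61.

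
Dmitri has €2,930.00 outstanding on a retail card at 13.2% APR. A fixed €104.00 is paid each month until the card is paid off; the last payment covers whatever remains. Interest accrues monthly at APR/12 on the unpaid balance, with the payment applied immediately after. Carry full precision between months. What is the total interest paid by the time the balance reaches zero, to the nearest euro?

Monthly rate r = 13.2%/12 = 1.1% = 0.011.
Payoff takes n = ⌈−ln(1 − rB₀/P)/ln(1+r)⌉ = ⌈33.906⌉ = 34 payments; the last is €94.22.
Total paid = 33·€104.00 + €94.22 = €3,526.22.
Total interest = total paid − principal = €3,526.22 − €2,930.00 = €596.22.

€596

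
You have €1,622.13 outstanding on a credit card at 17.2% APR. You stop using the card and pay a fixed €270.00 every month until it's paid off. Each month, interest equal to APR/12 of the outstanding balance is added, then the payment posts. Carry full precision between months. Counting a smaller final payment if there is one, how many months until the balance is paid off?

7 months

Monthly rate r = 17.2%/12 = 1.43333% = 0.0143333.
Recurrence: B ← B·(1+r) − €270.00.
Month 1: interest €23.25; balance after payment €1,375.38.
Month 2: interest €19.71; balance after payment €1,125.09.
Closed form: n = −ln(1 − rB₀/P)/ln(1+r) = −ln(0.91389)/ln(1.01433) ≈ 6.327, so the balance reaches zero during payment 7.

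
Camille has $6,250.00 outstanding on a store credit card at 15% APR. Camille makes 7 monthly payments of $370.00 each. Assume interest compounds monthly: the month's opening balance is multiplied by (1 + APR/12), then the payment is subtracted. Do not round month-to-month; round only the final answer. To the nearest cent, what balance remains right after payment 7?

$4,128.64

Monthly rate r = 15%/12 = 1.25% = 0.0125.
Each month: B ← B·(1+r) − $370.00.
Month 1: interest $78.12; balance after payment $5,958.12.
Month 2: interest $74.48; balance after payment $5,662.60.
Month 3: interest $70.78; balance after payment $5,363.38.
Month 4: interest $67.04; balance after payment $5,060.43.
Month 5: interest $63.26; balance after payment $4,753.68.
Month 6: interest $59.42; balance after payment $4,443.10.
Month 7: interest $55.54; balance after payment $4,128.64.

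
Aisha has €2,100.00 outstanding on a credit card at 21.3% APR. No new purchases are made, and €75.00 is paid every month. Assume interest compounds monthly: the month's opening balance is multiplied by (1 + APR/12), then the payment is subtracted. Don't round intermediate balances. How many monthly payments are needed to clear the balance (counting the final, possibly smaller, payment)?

Monthly rate r = 21.3%/12 = 1.775% = 0.01775.
Recurrence: B ← B·(1+r) − €75.00.
Month 1: interest €37.28; balance after payment €2,062.28.
Month 2: interest €36.61; balance after payment €2,023.88.
Closed form: n = −ln(1 − rB₀/P)/ln(1+r) = −ln(0.503)/ln(1.01775) ≈ 39.056, so the balance reaches zero during payment 40.

40 payments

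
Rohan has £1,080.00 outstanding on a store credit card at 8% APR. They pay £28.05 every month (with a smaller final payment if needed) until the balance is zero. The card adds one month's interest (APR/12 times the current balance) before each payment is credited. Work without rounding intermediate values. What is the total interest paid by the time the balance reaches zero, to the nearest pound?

£172

Monthly rate r = 8%/12 = 0.666667% = 0.00666667.
Payoff takes n = ⌈−ln(1 − rB₀/P)/ln(1+r)⌉ = ⌈44.643⌉ = 45 payments; the last is £18.07.
Total paid = 44·£28.05 + £18.07 = £1,252.27.
Total interest = total paid − principal = £1,252.27 − £1,080.00 = £172.27.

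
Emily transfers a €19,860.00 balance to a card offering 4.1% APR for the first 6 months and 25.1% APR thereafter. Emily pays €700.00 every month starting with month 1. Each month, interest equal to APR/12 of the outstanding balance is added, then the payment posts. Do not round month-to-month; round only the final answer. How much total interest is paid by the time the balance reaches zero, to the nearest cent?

Promo months 1–6 at r₀ = 4.1%/12 = 0.00341667; months 7+ at r₁ = 25.1%/12 = 0.0209167.
After month 6: iterate B ← B·(1+r₀) − €700.00 for 6 months → €16,034.58.
Then at r₁ with €700.00/mo: n₂ = −ln(1 − r₁·B/P)/ln(1+r₁) ≈ 31.51 → 32 more payments.
Total paid = 37·€700.00 + €357.67 = €26,257.67; interest = €26,257.67 − €19,860.00 = €6,397.67.

€6,397.67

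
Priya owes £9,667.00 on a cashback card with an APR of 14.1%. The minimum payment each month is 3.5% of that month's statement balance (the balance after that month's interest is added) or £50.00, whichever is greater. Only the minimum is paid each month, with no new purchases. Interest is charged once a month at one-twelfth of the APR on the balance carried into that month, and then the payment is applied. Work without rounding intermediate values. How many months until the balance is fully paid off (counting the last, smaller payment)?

Monthly rate r = 14.1%/12 = 1.175% = 0.01175.
While 3.5% of the post-interest balance exceeds £50.00, each month B ← (B·(1+r))·(1 − 0.035), i.e. B shrinks by the factor (1+r)·0.965 = 0.97634.
This holds for months 1–81. Entering month 82 the balance is £1,389.74; 3.5% of the post-interest balance is now below £50.00, so the flat £50.00 minimum applies from here.
From month 82 a fixed £50.00 at rate r clears £1,389.74 in 34 more payments. Total: 81 + 34 = 115 months.

115 months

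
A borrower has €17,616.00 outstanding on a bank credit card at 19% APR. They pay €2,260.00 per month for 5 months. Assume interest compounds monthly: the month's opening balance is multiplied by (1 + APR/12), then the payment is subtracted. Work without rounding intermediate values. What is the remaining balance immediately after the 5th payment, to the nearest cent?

€7,391.92

Monthly rate r = 19%/12 = 1.58333% = 0.0158333.
Each month: B ← B·(1+r) − €2,260.00.
Month 1: interest €278.92; balance after payment €15,634.92.
Month 2: interest €247.55; balance after payment €13,622.47.
Month 3: interest €215.69; balance after payment €11,578.16.
Month 4: interest €183.32; balance after payment €9,501.48.
Month 5: interest €150.44; balance after payment €7,391.92.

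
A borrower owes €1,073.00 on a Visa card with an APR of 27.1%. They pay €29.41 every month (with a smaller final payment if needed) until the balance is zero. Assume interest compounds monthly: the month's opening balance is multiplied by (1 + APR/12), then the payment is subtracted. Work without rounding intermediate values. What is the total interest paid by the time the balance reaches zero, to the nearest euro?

€1,214

Monthly rate r = 27.1%/12 = 2.25833% = 0.0225833.
Payoff takes n = ⌈−ln(1 − rB₀/P)/ln(1+r)⌉ = ⌈77.776⌉ = 78 payments; the last is €22.88.
Total paid = 77·€29.41 + €22.88 = €2,287.45.
Total interest = total paid − principal = €2,287.45 − €1,073.00 = €1,214.45.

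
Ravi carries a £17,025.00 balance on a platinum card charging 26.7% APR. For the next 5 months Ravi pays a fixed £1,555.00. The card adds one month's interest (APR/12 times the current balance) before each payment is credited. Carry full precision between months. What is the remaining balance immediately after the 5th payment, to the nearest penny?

Monthly rate r = 26.7%/12 = 2.225% = 0.02225.
Each month: B ← B·(1+r) − £1,555.00.
Month 1: interest £378.81; balance after payment £15,848.81.
Month 2: interest £352.64; balance after payment £14,646.44.
Month 3: interest £325.88; balance after payment £13,417.33.
Month 4: interest £298.54; balance after payment £12,160.86.
Month 5: interest £270.58; balance after payment £10,876.44.

£10,876.44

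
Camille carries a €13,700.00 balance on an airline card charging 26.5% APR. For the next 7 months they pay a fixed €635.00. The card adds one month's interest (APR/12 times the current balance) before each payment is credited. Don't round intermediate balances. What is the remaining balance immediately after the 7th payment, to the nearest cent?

€11,212.81

Monthly rate r = 26.5%/12 = 2.20833% = 0.0220833.
Each month: B ← B·(1+r) − €635.00.
Month 1: interest €302.54; balance after payment €13,367.54.
Month 2: interest €295.20; balance after payment €13,027.74.
Month 3: interest €287.70; balance after payment €12,680.44.
Month 4: interest €280.03; balance after payment €12,325.46.
Month 5: interest €272.19; balance after payment €11,962.65.
Month 6: interest €264.18; balance after payment €11,591.83.
Month 7: interest €255.99; balance after payment €11,212.81.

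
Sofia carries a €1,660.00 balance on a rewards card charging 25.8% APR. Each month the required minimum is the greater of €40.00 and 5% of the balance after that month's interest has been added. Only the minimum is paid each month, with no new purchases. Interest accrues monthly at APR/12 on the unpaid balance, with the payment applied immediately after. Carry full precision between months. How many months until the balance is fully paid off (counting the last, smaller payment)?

Monthly rate r = 25.8%/12 = 2.15% = 0.0215.
While 5% of the post-interest balance exceeds €40.00, each month B ← (B·(1+r))·(1 − 0.05), i.e. B shrinks by the factor (1+r)·0.95 = 0.97042.
This holds for months 1–26. Entering month 27 the balance is €760.54; 5% of the post-interest balance is now below €40.00, so the flat €40.00 minimum applies from here.
From month 27 a fixed €40.00 at rate r clears €760.54 in 25 more payments. Total: 26 + 25 = 51 months.

51 months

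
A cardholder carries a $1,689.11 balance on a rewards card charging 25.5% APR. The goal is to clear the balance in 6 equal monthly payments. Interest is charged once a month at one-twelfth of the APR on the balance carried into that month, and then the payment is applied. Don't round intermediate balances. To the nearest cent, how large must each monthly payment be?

$302.82

Monthly rate r = 25.5%/12 = 2.125% = 0.02125.
Level-payment amortization: P = B₀·r / (1 − (1+r)^(−n)) = 1689.11·0.02125 / (1 − 1.02125^(−6)).
Denominator 1 − (1+r)^(−6) = 0.118529905.
P = 35.8936 / 0.118529905 ≈ 302.82.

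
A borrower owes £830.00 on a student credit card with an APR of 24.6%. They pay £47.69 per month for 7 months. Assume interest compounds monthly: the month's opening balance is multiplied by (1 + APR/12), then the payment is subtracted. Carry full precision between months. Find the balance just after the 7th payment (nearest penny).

£601.61

Monthly rate r = 24.6%/12 = 2.05% = 0.0205.
Each month: B ← B·(1+r) − £47.69.
Month 1: interest £17.02; balance after payment £799.33.
Month 2: interest £16.39; balance after payment £768.02.
Month 3: interest £15.74; balance after payment £736.08.
Month 4: interest £15.09; balance after payment £703.48.
Month 5: interest £14.42; balance after payment £670.21.
Month 6: interest £13.74; balance after payment £636.26.
Month 7: interest £13.04; balance after payment £601.61.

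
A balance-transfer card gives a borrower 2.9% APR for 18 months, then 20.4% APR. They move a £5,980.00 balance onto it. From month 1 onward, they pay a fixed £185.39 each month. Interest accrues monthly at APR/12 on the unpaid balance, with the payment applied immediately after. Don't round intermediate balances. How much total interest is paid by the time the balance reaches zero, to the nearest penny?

Promo months 1–18 at r₀ = 2.9%/12 = 0.00241667; months 19+ at r₁ = 20.4%/12 = 0.017.
After month 18: iterate B ← B·(1+r₀) − £185.39 for 18 months → £2,839.08.
Then at r₁ with £185.39/mo: n₂ = −ln(1 − r₁·B/P)/ln(1+r₁) ≈ 17.89 → 18 more payments.
Total paid = 35·£185.39 + £165.05 = £6,653.70; interest = £6,653.70 − £5,980.00 = £673.70.

£673.70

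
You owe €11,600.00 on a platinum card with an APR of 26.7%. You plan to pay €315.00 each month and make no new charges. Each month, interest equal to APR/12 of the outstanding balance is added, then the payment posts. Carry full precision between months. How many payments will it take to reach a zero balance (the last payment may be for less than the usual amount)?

Monthly rate r = 26.7%/12 = 2.225% = 0.02225.
Recurrence: B ← B·(1+r) − €315.00.
Month 1: interest €258.10; balance after payment €11,543.10.
Month 2: interest €256.83; balance after payment €11,484.93.
Closed form: n = −ln(1 − rB₀/P)/ln(1+r) = −ln(0.18063)/ln(1.02225) ≈ 77.764, so the balance reaches zero during payment 78.

78 payments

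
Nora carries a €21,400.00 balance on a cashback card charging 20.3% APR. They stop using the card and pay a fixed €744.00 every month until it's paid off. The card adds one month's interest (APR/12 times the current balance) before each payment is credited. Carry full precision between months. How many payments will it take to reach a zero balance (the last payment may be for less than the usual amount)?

Monthly rate r = 20.3%/12 = 1.69167% = 0.0169167.
Recurrence: B ← B·(1+r) − €744.00.
Month 1: interest €362.02; balance after payment €21,018.02.
Month 2: interest €355.55; balance after payment €20,629.57.
Closed form: n = −ln(1 − rB₀/P)/ln(1+r) = −ln(0.51342)/ln(1.01692) ≈ 39.741, so the balance reaches zero during payment 40.

40 payments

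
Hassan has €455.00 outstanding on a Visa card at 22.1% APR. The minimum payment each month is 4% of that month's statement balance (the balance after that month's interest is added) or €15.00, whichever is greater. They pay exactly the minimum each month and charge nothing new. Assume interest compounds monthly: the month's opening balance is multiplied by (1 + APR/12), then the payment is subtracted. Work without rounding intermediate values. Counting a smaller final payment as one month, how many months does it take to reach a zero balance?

Monthly rate r = 22.1%/12 = 1.84167% = 0.0184167.
While 4% of the post-interest balance exceeds €15.00, each month B ← (B·(1+r))·(1 − 0.04), i.e. B shrinks by the factor (1+r)·0.96 = 0.97768.
This holds for months 1–10. Entering month 11 the balance is €363.06; 4% of the post-interest balance is now below €15.00, so the flat €15.00 minimum applies from here.
From month 11 a fixed €15.00 at rate r clears €363.06 in 33 more payments. Total: 10 + 33 = 43 months.

43 months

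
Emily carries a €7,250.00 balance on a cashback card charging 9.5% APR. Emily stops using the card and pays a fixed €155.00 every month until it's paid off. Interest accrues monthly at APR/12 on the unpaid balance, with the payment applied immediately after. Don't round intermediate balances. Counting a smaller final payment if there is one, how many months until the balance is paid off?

Monthly rate r = 9.5%/12 = 0.791667% = 0.00791667.
Recurrence: B ← B·(1+r) − €155.00.
Month 1: interest €57.40; balance after payment €7,152.40.
Month 2: interest €56.62; balance after payment €7,054.02.
Closed form: n = −ln(1 − rB₀/P)/ln(1+r) = −ln(0.6297)/ln(1.00792) ≈ 58.653, so the balance reaches zero during payment 59.

59 months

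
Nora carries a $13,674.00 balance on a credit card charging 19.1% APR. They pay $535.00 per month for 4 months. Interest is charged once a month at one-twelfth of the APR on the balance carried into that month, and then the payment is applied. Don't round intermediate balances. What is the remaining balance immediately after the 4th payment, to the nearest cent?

$12,373.95

Monthly rate r = 19.1%/12 = 1.59167% = 0.0159167.
Each month: B ← B·(1+r) − $535.00.
Month 1: interest $217.64; balance after payment $13,356.64.
Month 2: interest $212.59; balance after payment $13,034.24.
Month 3: interest $207.46; balance after payment $12,706.70.
Month 4: interest $202.25; balance after payment $12,373.95.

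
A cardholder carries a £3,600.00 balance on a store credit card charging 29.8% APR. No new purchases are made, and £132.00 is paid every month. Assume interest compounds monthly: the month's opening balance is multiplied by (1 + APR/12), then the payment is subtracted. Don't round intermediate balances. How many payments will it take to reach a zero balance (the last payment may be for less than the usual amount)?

Monthly rate r = 29.8%/12 = 2.48333% = 0.0248333.
Recurrence: B ← B·(1+r) − £132.00.
Month 1: interest £89.40; balance after payment £3,557.40.
Month 2: interest £88.34; balance after payment £3,513.74.
Closed form: n = −ln(1 − rB₀/P)/ln(1+r) = −ln(0.32273)/ln(1.02483) ≈ 46.105, so the balance reaches zero during payment 47.

47 payments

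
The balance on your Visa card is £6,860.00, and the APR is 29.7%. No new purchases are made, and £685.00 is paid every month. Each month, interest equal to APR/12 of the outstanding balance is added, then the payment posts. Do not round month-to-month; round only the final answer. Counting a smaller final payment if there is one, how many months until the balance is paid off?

12 payments

Monthly rate r = 29.7%/12 = 2.475% = 0.02475.
Recurrence: B ← B·(1+r) − £685.00.
Month 1: interest £169.78; balance after payment £6,344.78.
Month 2: interest £157.03; balance after payment £5,816.82.
Closed form: n = −ln(1 − rB₀/P)/ln(1+r) = −ln(0.75214)/ln(1.02475) ≈ 11.650, so the balance reaches zero during payment 12.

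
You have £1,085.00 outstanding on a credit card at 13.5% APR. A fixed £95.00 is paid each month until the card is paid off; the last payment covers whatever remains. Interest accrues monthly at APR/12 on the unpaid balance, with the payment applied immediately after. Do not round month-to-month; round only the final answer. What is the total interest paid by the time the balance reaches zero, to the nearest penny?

£82.95

Monthly rate r = 13.5%/12 = 1.125% = 0.01125.
Payoff takes n = ⌈−ln(1 − rB₀/P)/ln(1+r)⌉ = ⌈12.293⌉ = 13 payments; the last is £27.95.
Total paid = 12·£95.00 + £27.95 = £1,167.95.
Total interest = total paid − principal = £1,167.95 − £1,085.00 = £82.95.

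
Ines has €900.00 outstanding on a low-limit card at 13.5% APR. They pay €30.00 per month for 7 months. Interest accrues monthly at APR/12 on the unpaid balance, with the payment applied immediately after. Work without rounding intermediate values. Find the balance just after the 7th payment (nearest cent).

Monthly rate r = 13.5%/12 = 1.125% = 0.01125.
Each month: B ← B·(1+r) − €30.00.
Month 1: interest €10.12; balance after payment €880.12.
Month 2: interest €9.90; balance after payment €860.03.
Month 3: interest €9.68; balance after payment €839.70.
Month 4: interest €9.45; balance after payment €819.15.
Month 5: interest €9.22; balance after payment €798.36.
Month 6: interest €8.98; balance after payment €777.35.
Month 7: interest €8.75; balance after payment €756.09.

€756.09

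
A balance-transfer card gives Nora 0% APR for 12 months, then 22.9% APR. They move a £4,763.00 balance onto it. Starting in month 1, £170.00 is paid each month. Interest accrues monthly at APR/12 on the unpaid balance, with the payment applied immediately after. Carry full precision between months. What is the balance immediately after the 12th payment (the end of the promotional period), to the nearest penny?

Promo months 1–12 at r₀ = 0%/12 = 0; months 13+ at r₁ = 22.9%/12 = 0.0190833.
After month 12 (no interest yet): B = £4,763.00 − 12·£170.00 = £2,723.00.

£2,723.00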